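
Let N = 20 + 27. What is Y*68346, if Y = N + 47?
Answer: 6424524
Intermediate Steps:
N = 47
Y = 94 (Y = 47 + 47 = 94)
Y*68346 = 94*68346 = 6424524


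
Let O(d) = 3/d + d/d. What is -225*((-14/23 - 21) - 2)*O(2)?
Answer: 610875/46 ≈ 13280.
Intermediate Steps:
O(d) = 1 + 3/d (O(d) = 3/d + 1 = 1 + 3/d)
-225*((-14/23 - 21) - 2)*O(2) = -225*((-14/23 - 21) - 2)*(3 + 2)/2 = -225*((-14*1/23 - 21) - 2)*(1/2)*5 = -225*((-14/23 - 21) - 2)*5/2 = -225*(-497/23 - 2)*5/2 = -(-122175)*5/(23*2) = -225*(-2715/46) = 610875/46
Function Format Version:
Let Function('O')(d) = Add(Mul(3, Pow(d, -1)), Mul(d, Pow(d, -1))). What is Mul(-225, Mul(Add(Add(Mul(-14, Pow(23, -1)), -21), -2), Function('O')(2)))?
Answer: Rational(610875, 46) ≈ 13280.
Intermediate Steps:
Function('O')(d) = Add(1, Mul(3, Pow(d, -1))) (Function('O')(d) = Add(Mul(3, Pow(d, -1)), 1) = Add(1, Mul(3, Pow(d, -1))))
Mul(-225, Mul(Add(Add(Mul(-14, Pow(23, -1)), -21), -2), Function('O')(2))) = Mul(-225, Mul(Add(Add(Mul(-14, Pow(23, -1)), -21), -2), Mul(Pow(2, -1), Add(3, 2)))) = Mul(-225, Mul(Add(Add(Mul(-14, Rational(1, 23)), -21), -2), Mul(Rational(1, 2), 5))) = Mul(-225, Mul(Add(Add(Rational(-14, 23), -21), -2), Rational(5, 2))) = Mul(-225, Mul(Add(Rational(-497, 23), -2), Rational(5, 2))) = Mul(-225, Mul(Rational(-543, 23), Rational(5, 2))) = Mul(-225, Rational(-2715, 46)) = Rational(610875, 46)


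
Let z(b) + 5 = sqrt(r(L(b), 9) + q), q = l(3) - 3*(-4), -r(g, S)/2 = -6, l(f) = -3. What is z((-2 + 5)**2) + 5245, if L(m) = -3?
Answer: 5240 + sqrt(21) ≈ 5244.6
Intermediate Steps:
r(g, S) = 12 (r(g, S) = -2*(-6) = 12)
q = 9 (q = -3 - 3*(-4) = -3 + 12 = 9)
z(b) = -5 + sqrt(21) (z(b) = -5 + sqrt(12 + 9) = -5 + sqrt(21))
z((-2 + 5)**2) + 5245 = (-5 + sqrt(21)) + 5245 = 5240 + sqrt(21)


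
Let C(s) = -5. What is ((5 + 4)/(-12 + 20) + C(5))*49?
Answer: -1519/8 ≈ -189.88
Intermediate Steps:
((5 + 4)/(-12 + 20) + C(5))*49 = ((5 + 4)/(-12 + 20) - 5)*49 = (9/8 - 5)*49 = -31/8*49 = -1519/8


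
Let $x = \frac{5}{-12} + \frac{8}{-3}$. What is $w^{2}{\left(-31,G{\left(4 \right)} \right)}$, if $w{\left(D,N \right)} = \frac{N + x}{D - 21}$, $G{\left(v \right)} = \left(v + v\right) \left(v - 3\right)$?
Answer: $\frac{3481}{389376} \approx 0.00894$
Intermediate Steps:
$G{\left(v \right)} = 2 v \left(-3 + v\right)$
$x = - \frac{37}{12}$ ($x = 5 \left(- \frac{1}{12}\right) + 8 \left(- \frac{1}{3}\right) = - \frac{5}{12} - \frac{8}{3} = - \frac{37}{12} \approx -3.0833$)
$w{\left(D,N \right)} = \frac{- \frac{37}{12} + N}{-21 + D}$ ($w{\left(D,N \right)} = \frac{N - \frac{37}{12}}{D - 21} = \frac{- \frac{37}{12} + N}{-21 + D}$)
$w^{2}{\left(-31,G{\left(4 \right)} \right)} = \left(\frac{- \frac{37}{12} + 2 \cdot 4 \left(-3 + 4\right)}{-21 - 31}\right)^{2} = \left(\frac{- \frac{37}{12} + 2 \cdot 4 \cdot 1}{-52}\right)^{2} = \left(- \frac{- \frac{37}{12} + 8}{52}\right)^{2} = \left(\left(- \frac{1}{52}\right) \frac{59}{12}\right)^{2} = \left(- \frac{59}{624}\right)^{2} = \frac{3481}{389376}$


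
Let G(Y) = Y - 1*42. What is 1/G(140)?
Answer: 1/98 ≈ 0.010204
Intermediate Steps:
G(Y) = -42 + Y (G(Y) = Y - 42 = -42 + Y)
1/G(140) = 1/(-42 + 140) = 1/98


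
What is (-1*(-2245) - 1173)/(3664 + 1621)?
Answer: 1072/5285 ≈ 0.20284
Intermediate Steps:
(-1*(-2245) - 1173)/(3664 + 1621) = (2245 - 1173)/5285 = 1072*(1/5285) = 1072/5285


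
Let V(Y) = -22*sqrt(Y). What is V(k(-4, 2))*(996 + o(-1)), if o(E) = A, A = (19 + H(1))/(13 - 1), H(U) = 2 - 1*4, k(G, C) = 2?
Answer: -131659*sqrt(2)/6 ≈ -31032.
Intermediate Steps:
H(U) = -2 (H(U) = 2 - 4 = -2)
A = 17/12 (A = (19 - 2)/(13 - 1) = 17/12 ≈ 1.4167)
o(E) = 17/12
V(k(-4, 2))*(996 + o(-1)) = (-22*sqrt(2))*(996 + 17/12) = -22*sqrt(2)*(11969/12) = -131659*sqrt(2)/6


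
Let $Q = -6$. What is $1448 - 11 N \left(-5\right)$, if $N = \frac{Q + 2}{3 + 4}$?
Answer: $- \frac{318560}{7} \approx -45509.0$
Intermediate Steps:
$N = - \frac{4}{7}$ ($N = \frac{-6 + 2}{3 + 4} = - \frac{4}{7} \approx -0.57143$)
$1448 - 11 N \left(-5\right) = 1448 \left(-11\right) \left(- \frac{4}{7}\right) \left(-5\right) = 1448 \cdot \frac{44}{7} \left(-5\right) = 1448 \left(- \frac{220}{7}\right) = - \frac{318560}{7}$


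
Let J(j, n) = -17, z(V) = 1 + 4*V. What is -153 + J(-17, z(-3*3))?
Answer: -170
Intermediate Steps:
-153 + J(-17, z(-3*3)) = -153 - 17 = -170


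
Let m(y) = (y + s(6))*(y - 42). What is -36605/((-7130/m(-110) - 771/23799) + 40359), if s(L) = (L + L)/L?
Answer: -476700062544/525581623675 ≈ -0.90700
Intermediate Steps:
s(L) = 2 (s(L) = (2*L)/L = 2)
m(y) = (-42 + y)*(2 + y) (m(y) = (y + 2)*(y - 42) = (2 + y)*(-42 + y) = (-42 + y)*(2 + y))
-36605/((-7130/m(-110) - 771/23799) + 40359) = -36605/((-7130/(-84 + (-110)² - 40*(-110)) - 771/23799) + 40359) = -36605/((-7130/(-84 + 12100 + 4400) - 771*1/23799) + 40359) = -36605/((-7130/16416 - 257/7933) + 40359) = -36605/((-7130*1/16416 - 257/7933) + 40359) = -36605/((-3565/8208 - 257/7933) + 40359) = -36605/(-30390601/65114064 + 40359) = -36605/2627908118375/65114064 = -36605*65114064/2627908118375 = -476700062544/525581623675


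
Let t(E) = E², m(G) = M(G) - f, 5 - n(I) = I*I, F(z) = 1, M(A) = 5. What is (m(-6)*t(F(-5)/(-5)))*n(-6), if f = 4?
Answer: -31/25 ≈ -1.2400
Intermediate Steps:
n(I) = 5 - I² (n(I) = 5 - I*I = 5 - I²)
m(G) = 1 (m(G) = 5 - 1*4 = 5 - 4 = 1)
(m(-6)*t(F(-5)/(-5)))*n(-6) = (1*(1/(-5))²)*(5 - 1*(-6)²) = (1*(1*(-⅕))²)*(5 - 1*36) = (1*(-⅕)²)*(5 - 36) = (1*(1/25))*(-31) = (1/25)*(-31) = -31/25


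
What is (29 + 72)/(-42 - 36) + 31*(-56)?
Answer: -135509/78 ≈ -1737.3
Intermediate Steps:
(29 + 72)/(-42 - 36) + 31*(-56) = 101/(-78) - 1736 = 101*(-1/78) - 1736 = -101/78 - 1736 = -135509/78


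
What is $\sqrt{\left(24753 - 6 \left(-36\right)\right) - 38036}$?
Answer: $i \sqrt{13067} \approx 114.31 i$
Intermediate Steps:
$\sqrt{\left(24753 - 6 \left(-36\right)\right) - 38036} = \sqrt{\left(24753 - -216\right) - 38036} = \sqrt{\left(24753 + 216\right) - 38036} = \sqrt{24969 - 38036} = \sqrt{-13067} = i \sqrt{13067}$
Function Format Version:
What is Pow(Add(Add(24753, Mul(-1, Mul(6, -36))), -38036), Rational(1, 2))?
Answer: Mul(I, Pow(13067, Rational(1, 2))) ≈ Mul(114.31, I)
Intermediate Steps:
Pow(Add(Add(24753, Mul(-1, Mul(6, -36))), -38036), Rational(1, 2)) = Pow(Add(Add(24753, Mul(-1, -216)), -38036), Rational(1, 2)) = Pow(Add(Add(24753, 216), -38036), Rational(1, 2)) = Pow(Add(24969, -38036), Rational(1, 2)) = Pow(-13067, Rational(1, 2)) = Mul(I, Pow(13067, Rational(1, 2)))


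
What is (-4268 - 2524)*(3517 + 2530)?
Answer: -41071224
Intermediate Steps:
(-4268 - 2524)*(3517 + 2530) = -6792*6047 = -41071224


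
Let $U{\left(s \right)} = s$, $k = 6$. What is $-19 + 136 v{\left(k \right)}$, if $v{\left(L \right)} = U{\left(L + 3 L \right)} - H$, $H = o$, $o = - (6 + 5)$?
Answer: $4741$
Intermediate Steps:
$o = -11$ ($o = \left(-1\right) 11 = -11$)
$H = -11$
$v{\left(L \right)} = 11 + 4 L$ ($v{\left(L \right)} = \left(L + 3 L\right) - -11 = 4 L + 11 = 11 + 4 L$)
$-19 + 136 v{\left(k \right)} = -19 + 136 \left(11 + 4 \cdot 6\right) = -19 + 136 \left(11 + 24\right) = -19 + 136 \cdot 35 = -19 + 4760 = 4741$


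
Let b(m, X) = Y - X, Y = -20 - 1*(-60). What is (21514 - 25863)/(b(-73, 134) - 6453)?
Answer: 4349/6547 ≈ 0.66427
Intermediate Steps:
Y = 40 (Y = -20 + 60 = 40)
b(m, X) = 40 - X
(21514 - 25863)/(b(-73, 134) - 6453) = (21514 - 25863)/((40 - 1*134) - 6453) = -4349/((40 - 134) - 6453) = -4349/(-94 - 6453) = -4349/(-6547) = -4349*(-1/6547) = 4349/6547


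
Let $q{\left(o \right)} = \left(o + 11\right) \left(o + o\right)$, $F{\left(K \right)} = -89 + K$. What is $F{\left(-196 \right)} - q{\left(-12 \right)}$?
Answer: $-309$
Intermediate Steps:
$q{\left(o \right)} = 2 o \left(11 + o\right)$ ($q{\left(o \right)} = \left(11 + o\right) 2 o = 2 o \left(11 + o\right)$)
$F{\left(-196 \right)} - q{\left(-12 \right)} = \left(-89 - 196\right) - 2 \left(-12\right) \left(11 - 12\right) = -285 - 2 \left(-12\right) \left(-1\right) = -285 - 24 = -309$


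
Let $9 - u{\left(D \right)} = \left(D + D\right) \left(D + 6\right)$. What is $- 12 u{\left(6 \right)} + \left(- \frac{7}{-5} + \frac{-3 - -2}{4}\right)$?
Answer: $\frac{32423}{20} \approx 1621.2$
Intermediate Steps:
$u{\left(D \right)} = 9 - 2 D \left(6 + D\right)$ ($u{\left(D \right)} = 9 - \left(D + D\right) \left(D + 6\right) = 9 - 2 D \left(6 + D\right)$)
$- 12 u{\left(6 \right)} + \left(- \frac{7}{-5} + \frac{-3 - -2}{4}\right) = - 12 \left(9 - 72 - 2 \cdot 6^{2}\right) + \left(- \frac{7}{-5} + \frac{-3 - -2}{4}\right) = - 12 \left(9 - 72 - 72\right) + \left(\left(-7\right) \left(- \frac{1}{5}\right) + \left(-3 + 2\right) \frac{1}{4}\right) = - 12 \left(9 - 72 - 72\right) + \left(\frac{7}{5} - \frac{1}{4}\right) = \left(-12\right) \left(-135\right) + \left(\frac{7}{5} - \frac{1}{4}\right) = 1620 + \frac{23}{20} = \frac{32423}{20}$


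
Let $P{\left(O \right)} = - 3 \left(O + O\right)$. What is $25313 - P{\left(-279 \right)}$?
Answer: $23639$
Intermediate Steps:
$P{\left(O \right)} = - 6 O$ ($P{\left(O \right)} = - 3 \cdot 2 O = - 6 O$)
$25313 - P{\left(-279 \right)} = 25313 - \left(-6\right) \left(-279\right) = 25313 - 1674 = 23639$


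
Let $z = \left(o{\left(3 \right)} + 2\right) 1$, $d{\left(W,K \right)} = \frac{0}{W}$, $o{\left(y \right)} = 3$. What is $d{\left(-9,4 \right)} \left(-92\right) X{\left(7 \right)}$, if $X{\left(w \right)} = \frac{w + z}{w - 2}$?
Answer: $0$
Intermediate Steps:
$d{\left(W,K \right)} = 0$
$z = 5$ ($z = \left(3 + 2\right) 1 = 5 \cdot 1 = 5$)
$X{\left(w \right)} = \frac{5 + w}{-2 + w}$ ($X{\left(w \right)} = \frac{w + 5}{w - 2} = \frac{5 + w}{-2 + w}$)
$d{\left(-9,4 \right)} \left(-92\right) X{\left(7 \right)} = 0 \left(-92\right) \frac{5 + 7}{-2 + 7} = 0 \cdot \frac{1}{5} \cdot 12 = 0 \cdot \frac{12}{5} = 0$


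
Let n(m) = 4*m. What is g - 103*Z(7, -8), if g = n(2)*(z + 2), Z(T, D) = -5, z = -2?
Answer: 515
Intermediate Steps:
g = 0 (g = (4*2)*(-2 + 2) = 8*0 = 0)
g - 103*Z(7, -8) = 0 - 103*(-5) = 0 + 515 = 515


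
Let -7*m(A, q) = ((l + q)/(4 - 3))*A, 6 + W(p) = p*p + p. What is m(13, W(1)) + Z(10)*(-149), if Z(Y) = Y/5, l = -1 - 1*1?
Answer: -2008/7 ≈ -286.86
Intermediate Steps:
l = -2 (l = -1 - 1 = -2)
W(p) = -6 + p + p² (W(p) = -6 + (p*p + p) = -6 + (p² + p) = -6 + (p + p²) = -6 + p + p²)
m(A, q) = -A*(-2 + q)/7 (m(A, q) = -(-2 + q)/(4 - 3)*A/7 = -(-2 + q)/1*A/7 = -(-2 + q)*1*A/7 = -(-2 + q)*A/7 = -A*(-2 + q)/7)
Z(Y) = Y/5 (Z(Y) = Y*(⅕) = Y/5)
m(13, W(1)) + Z(10)*(-149) = (⅐)*13*(2 - (-6 + 1 + 1²)) + ((⅕)*10)*(-149) = (⅐)*13*(2 - (-6 + 1 + 1)) + 2*(-149) = (⅐)*13*(2 - 1*(-4)) - 298 = (⅐)*13*(2 + 4) - 298 = (⅐)*13*6 - 298 = 78/7 - 298 = -2008/7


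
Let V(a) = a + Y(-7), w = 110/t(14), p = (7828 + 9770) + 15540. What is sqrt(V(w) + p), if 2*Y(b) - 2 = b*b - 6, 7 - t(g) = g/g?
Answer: sqrt(1194438)/6 ≈ 182.15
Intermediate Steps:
t(g) = 6 (t(g) = 7 - g/g = 7 - 1*1 = 7 - 1 = 6)
Y(b) = -2 + b**2/2 (Y(b) = 1 + (b*b - 6)/2 = 1 + (b**2 - 6)/2 = 1 + (-6 + b**2)/2 = 1 + (-3 + b**2/2) = -2 + b**2/2)
p = 33138 (p = 17598 + 15540 = 33138)
w = 55/3 (w = 110/6 = 110*(1/6) = 55/3 ≈ 18.333)
V(a) = 45/2 + a (V(a) = a + (-2 + (1/2)*(-7)**2) = a + (-2 + (1/2)*49) = a + (-2 + 49/2) = a + 45/2 = 45/2 + a)
sqrt(V(w) + p) = sqrt((45/2 + 55/3) + 33138) = sqrt(245/6 + 33138) = sqrt(199073/6) = sqrt(1194438)/6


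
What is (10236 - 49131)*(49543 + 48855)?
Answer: -3827190210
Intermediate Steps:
(10236 - 49131)*(49543 + 48855) = -38895*98398 = -3827190210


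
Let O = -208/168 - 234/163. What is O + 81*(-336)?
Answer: -93169520/3423 ≈ -27219.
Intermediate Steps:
O = -9152/3423 (O = -208*1/168 - 234*1/163 = -26/21 - 234/163 = -9152/3423 ≈ -2.6737)
O + 81*(-336) = -9152/3423 + 81*(-336) = -9152/3423 - 27216 = -93169520/3423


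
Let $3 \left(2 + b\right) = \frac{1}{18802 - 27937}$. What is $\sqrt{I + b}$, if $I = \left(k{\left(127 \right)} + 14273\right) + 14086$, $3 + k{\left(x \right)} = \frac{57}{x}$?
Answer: $\frac{2 \sqrt{9540821328582705}}{1160145} \approx 168.39$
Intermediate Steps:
$k{\left(x \right)} = -3 + \frac{57}{x}$
$b = - \frac{54811}{27405}$ ($b = -2 + \frac{1}{3 \left(18802 - 27937\right)} = -2 + \frac{1}{3 \left(-9135\right)} = -2 + \frac{1}{3} \left(- \frac{1}{9135}\right) = -2 - \frac{1}{27405} = - \frac{54811}{27405} \approx -2.0$)
$I = \frac{3601269}{127}$ ($I = \left(\left(-3 + \frac{57}{127}\right) + 14273\right) + 14086 = \left(- \frac{324}{127} + 14273\right) + 14086 = \frac{1812347}{127} + 14086 = \frac{3601269}{127} \approx 28356.0$)
$\sqrt{I + b} = \sqrt{\frac{3601269}{127} - \frac{54811}{27405}} = \sqrt{\frac{98685815948}{3480435}} = \frac{2 \sqrt{9540821328582705}}{1160145}$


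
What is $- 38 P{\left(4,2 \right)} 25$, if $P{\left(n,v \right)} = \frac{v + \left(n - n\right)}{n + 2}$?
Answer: $- \frac{950}{3} \approx -316.67$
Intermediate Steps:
$P{\left(n,v \right)} = \frac{v}{2 + n}$ ($P{\left(n,v \right)} = \frac{v + 0}{2 + n} = \frac{v}{2 + n}$)
$- 38 P{\left(4,2 \right)} 25 = - 38 \frac{2}{2 + 4} \cdot 25 = - 38 \cdot \frac{2}{6} \cdot 25 = - 38 \cdot 2 \cdot \frac{1}{6} \cdot 25 = \left(-38\right) \frac{1}{3} \cdot 25 = \left(- \frac{38}{3}\right) 25 = - \frac{950}{3}$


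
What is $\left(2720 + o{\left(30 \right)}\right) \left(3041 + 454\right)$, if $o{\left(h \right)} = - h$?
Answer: $9401550$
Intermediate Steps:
$\left(2720 + o{\left(30 \right)}\right) \left(3041 + 454\right) = \left(2720 - 30\right) \left(3041 + 454\right) = \left(2720 - 30\right) 3495 = 2690 \cdot 3495 = 9401550$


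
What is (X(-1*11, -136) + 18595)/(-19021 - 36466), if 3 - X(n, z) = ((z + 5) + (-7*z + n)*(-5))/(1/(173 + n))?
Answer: -802030/55487 ≈ -14.454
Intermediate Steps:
X(n, z) = 3 - (173 + n)*(5 - 5*n + 36*z) (X(n, z) = 3 - ((z + 5) + (-7*z + n)*(-5))/(1/(173 + n)) = 3 - ((5 + z) + (n - 7*z)*(-5))*(173 + n) = 3 - ((5 + z) + (-5*n + 35*z))*(173 + n) = 3 - (5 - 5*n + 36*z)*(173 + n) = 3 - (173 + n)*(5 - 5*n + 36*z))
(X(-1*11, -136) + 18595)/(-19021 - 36466) = ((-862 - 6228*(-136) + 5*(-1*11)² + 860*(-1*11) - 36*(-1*11)*(-136)) + 18595)/(-19021 - 36466) = ((-862 + 847008 + 5*(-11)² + 860*(-11) - 36*(-11)*(-136)) + 18595)/(-55487) = ((-862 + 847008 + 5*121 - 9460 - 53856) + 18595)*(-1/55487) = ((-862 + 847008 + 605 - 9460 - 53856) + 18595)*(-1/55487) = (783435 + 18595)*(-1/55487) = 802030*(-1/55487) = -802030/55487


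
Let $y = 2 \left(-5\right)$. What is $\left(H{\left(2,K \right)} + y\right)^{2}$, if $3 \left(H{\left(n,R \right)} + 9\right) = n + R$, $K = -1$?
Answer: $\frac{3136}{9} \approx 348.44$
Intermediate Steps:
$y = -10$
$H{\left(n,R \right)} = -9 + \frac{R}{3} + \frac{n}{3}$ ($H{\left(n,R \right)} = -9 + \frac{n + R}{3} = -9 + \frac{R + n}{3} = -9 + \left(\frac{R}{3} + \frac{n}{3}\right) = -9 + \frac{R}{3} + \frac{n}{3}$)
$\left(H{\left(2,K \right)} + y\right)^{2} = \left(\left(-9 + \frac{1}{3} \left(-1\right) + \frac{1}{3} \cdot 2\right) - 10\right)^{2} = \left(\left(-9 - \frac{1}{3} + \frac{2}{3}\right) - 10\right)^{2} = \left(- \frac{26}{3} - 10\right)^{2} = \left(- \frac{56}{3}\right)^{2} = \frac{3136}{9}$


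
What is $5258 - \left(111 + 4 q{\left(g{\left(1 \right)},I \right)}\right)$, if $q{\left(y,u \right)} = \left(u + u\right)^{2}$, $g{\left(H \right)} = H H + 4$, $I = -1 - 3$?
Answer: $4891$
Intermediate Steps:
$I = -4$
$g{\left(H \right)} = 4 + H^{2}$ ($g{\left(H \right)} = H^{2} + 4 = 4 + H^{2}$)
$q{\left(y,u \right)} = 4 u^{2}$ ($q{\left(y,u \right)} = \left(2 u\right)^{2} = 4 u^{2}$)
$5258 - \left(111 + 4 q{\left(g{\left(1 \right)},I \right)}\right) = 5258 - \left(111 + 4 \cdot 4 \left(-4\right)^{2}\right) = 5258 - \left(111 + 4 \cdot 4 \cdot 16\right) = 5258 - 367 = 4891$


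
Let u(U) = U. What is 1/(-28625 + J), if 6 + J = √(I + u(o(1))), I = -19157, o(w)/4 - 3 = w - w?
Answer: -28631/819753306 - I*√19145/819753306 ≈ -3.4926e-5 - 1.6879e-7*I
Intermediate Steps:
o(w) = 12 (o(w) = 12 + 4*(w - w) = 12 + 4*0 = 12 + 0 = 12)
J = -6 + I*√19145 (J = -6 + √(-19157 + 12) = -6 + √(-19145) = -6 + I*√19145 ≈ -6.0 + 138.37*I)
1/(-28625 + J) = 1/(-28625 + (-6 + I*√19145)) = 1/(-28631 + I*√19145)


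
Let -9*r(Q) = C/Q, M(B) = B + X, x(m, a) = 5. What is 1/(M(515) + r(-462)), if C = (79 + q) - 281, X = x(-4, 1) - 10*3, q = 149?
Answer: 4158/2037367 ≈ 0.0020409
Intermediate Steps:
X = -25 (X = 5 - 10*3 = 5 - 30 = -25)
C = -53 (C = (79 + 149) - 281 = 228 - 281 = -53)
M(B) = -25 + B (M(B) = B - 25 = -25 + B)
r(Q) = 53/(9*Q) (r(Q) = -(-53)/(9*Q) = 53/(9*Q))
1/(M(515) + r(-462)) = 1/((-25 + 515) + (53/9)/(-462)) = 1/(490 + (53/9)*(-1/462)) = 1/(490 - 53/4158) = 1/(2037367/4158) = 4158/2037367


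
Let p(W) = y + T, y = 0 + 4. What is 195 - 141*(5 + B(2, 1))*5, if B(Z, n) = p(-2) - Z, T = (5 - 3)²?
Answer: -7560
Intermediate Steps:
T = 4 (T = 2² = 4)
y = 4
p(W) = 8 (p(W) = 4 + 4 = 8)
B(Z, n) = 8 - Z
195 - 141*(5 + B(2, 1))*5 = 195 - 141*(5 + (8 - 1*2))*5 = 195 - 141*(5 + (8 - 2))*5 = 195 - 141*(5 + 6)*5 = 195 - 1551*5 = 195 - 141*55 = 195 - 7755 = -7560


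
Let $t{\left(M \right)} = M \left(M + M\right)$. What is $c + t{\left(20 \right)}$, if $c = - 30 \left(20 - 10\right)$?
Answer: $500$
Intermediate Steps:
$c = -300$ ($c = \left(-30\right) 10 = -300$)
$t{\left(M \right)} = 2 M^{2}$ ($t{\left(M \right)} = M 2 M = 2 M^{2}$)
$c + t{\left(20 \right)} = -300 + 2 \cdot 20^{2} = -300 + 2 \cdot 400 = -300 + 800 = 500$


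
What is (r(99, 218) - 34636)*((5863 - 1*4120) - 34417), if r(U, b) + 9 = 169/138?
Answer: 78104599417/69 ≈ 1.1320e+9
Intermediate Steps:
r(U, b) = -1073/138 (r(U, b) = -9 + 169/138 = -1073/138)
(r(99, 218) - 34636)*((5863 - 1*4120) - 34417) = (-1073/138 - 34636)*((5863 - 1*4120) - 34417) = -4780841*((5863 - 4120) - 34417)/138 = -4780841*(1743 - 34417)/138 = -4780841/138*(-32674) = 78104599417/69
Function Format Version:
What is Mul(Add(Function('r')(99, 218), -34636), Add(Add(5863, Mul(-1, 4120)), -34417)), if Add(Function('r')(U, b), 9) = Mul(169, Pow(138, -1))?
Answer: Rational(78104599417, 69) ≈ 1.1320e+9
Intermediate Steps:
Function('r')(U, b) = Rational(-1073, 138) (Function('r')(U, b) = Add(-9, Mul(169, Pow(138, -1))) = Add(-9, Mul(169, Rational(1, 138))) = Add(-9, Rational(169, 138)) = Rational(-1073, 138))
Mul(Add(Function('r')(99, 218), -34636), Add(Add(5863, Mul(-1, 4120)), -34417)) = Mul(Add(Rational(-1073, 138), -34636), Add(Add(5863, Mul(-1, 4120)), -34417)) = Mul(Rational(-4780841, 138), Add(Add(5863, -4120), -34417)) = Mul(Rational(-4780841, 138), Add(1743, -34417)) = Mul(Rational(-4780841, 138), -32674) = Rational(78104599417, 69)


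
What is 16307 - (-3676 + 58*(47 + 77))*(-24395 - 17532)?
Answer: 147431639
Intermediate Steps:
16307 - (-3676 + 58*(47 + 77))*(-24395 - 17532) = 16307 - (-3676 + 58*124)*(-41927) = 16307 - (-3676 + 7192)*(-41927) = 16307 - 3516*(-41927) = 16307 - 1*(-147415332) = 16307 + 147415332 = 147431639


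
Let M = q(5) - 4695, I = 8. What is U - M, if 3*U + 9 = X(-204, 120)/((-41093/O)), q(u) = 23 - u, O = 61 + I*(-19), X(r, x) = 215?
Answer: 44325047/9483 ≈ 4674.2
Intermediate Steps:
O = -91 (O = 61 + 8*(-19) = 61 - 152 = -91)
U = -26944/9483 (U = -3 + (215/((-41093/(-91))))/3 = -3 + (215/((-41093*(-1/91))))/3 = -3 + (215/(3161/7))/3 = -3 + (215*(7/3161))/3 = -3 + (⅓)*(1505/3161) = -3 + 1505/9483 = -26944/9483 ≈ -2.8413)
M = -4677 (M = (23 - 1*5) - 4695 = (23 - 5) - 4695 = 18 - 4695 = -4677)
U - M = -26944/9483 - 1*(-4677) = -26944/9483 + 4677 = 44325047/9483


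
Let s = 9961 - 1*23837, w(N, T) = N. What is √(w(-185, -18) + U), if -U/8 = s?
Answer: √110823 ≈ 332.90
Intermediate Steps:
s = -13876 (s = 9961 - 23837 = -13876)
U = 111008 (U = -8*(-13876) = 111008)
√(w(-185, -18) + U) = √(-185 + 111008) = √110823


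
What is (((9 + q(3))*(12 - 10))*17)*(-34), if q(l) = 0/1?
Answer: -10404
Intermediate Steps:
q(l) = 0 (q(l) = 0*1 = 0)
(((9 + q(3))*(12 - 10))*17)*(-34) = (((9 + 0)*(12 - 10))*17)*(-34) = ((9*2)*17)*(-34) = (18*17)*(-34) = 306*(-34) = -10404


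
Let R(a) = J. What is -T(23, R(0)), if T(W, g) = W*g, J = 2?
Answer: -46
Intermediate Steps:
R(a) = 2
-T(23, R(0)) = -23*2 = -1*46 = -46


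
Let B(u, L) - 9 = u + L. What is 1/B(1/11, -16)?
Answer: -11/76 ≈ -0.14474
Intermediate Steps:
B(u, L) = 9 + L + u (B(u, L) = 9 + (u + L) = 9 + (L + u) = 9 + L + u)
1/B(1/11, -16) = 1/(9 - 16 + 1/11) = 1/(-76/11) = -11/76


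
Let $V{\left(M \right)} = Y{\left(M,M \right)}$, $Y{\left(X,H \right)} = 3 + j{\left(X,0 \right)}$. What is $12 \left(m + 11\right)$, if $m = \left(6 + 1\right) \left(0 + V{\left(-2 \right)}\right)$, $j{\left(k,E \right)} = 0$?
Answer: $384$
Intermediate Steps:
$Y{\left(X,H \right)} = 3$ ($Y{\left(X,H \right)} = 3 + 0 = 3$)
$V{\left(M \right)} = 3$
$m = 21$ ($m = \left(6 + 1\right) \left(0 + 3\right) = 7 \cdot 3 = 21$)
$12 \left(m + 11\right) = 12 \left(21 + 11\right) = 12 \cdot 32 = 384$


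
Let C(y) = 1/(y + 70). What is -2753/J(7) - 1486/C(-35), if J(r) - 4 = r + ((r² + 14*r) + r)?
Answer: -8584403/165 ≈ -52027.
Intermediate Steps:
J(r) = 4 + r² + 16*r (J(r) = 4 + (r + ((r² + 14*r) + r)) = 4 + (r + (r² + 15*r)) = 4 + (r² + 16*r) = 4 + r² + 16*r)
C(y) = 1/(70 + y)
-2753/J(7) - 1486/C(-35) = -2753/(4 + 7² + 16*7) - 1486/(1/(70 - 35)) = -2753/(4 + 49 + 112) - 1486/(1/35) = -2753/165 - 1486/1/35 = -2753*1/165 - 1486*35 = -2753/165 - 52010 = -8584403/165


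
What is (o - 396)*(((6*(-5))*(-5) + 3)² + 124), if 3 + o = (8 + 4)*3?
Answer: -8542479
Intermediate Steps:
o = 33 (o = -3 + (8 + 4)*3 = -3 + 12*3 = -3 + 36 = 33)
(o - 396)*(((6*(-5))*(-5) + 3)² + 124) = (33 - 396)*(((6*(-5))*(-5) + 3)² + 124) = -363*((-30*(-5) + 3)² + 124) = -363*((150 + 3)² + 124) = -363*(153² + 124) = -363*(23409 + 124) = -363*23533 = -8542479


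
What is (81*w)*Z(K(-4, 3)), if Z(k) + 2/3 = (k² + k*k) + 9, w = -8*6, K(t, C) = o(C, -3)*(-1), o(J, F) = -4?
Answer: -156816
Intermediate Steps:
K(t, C) = 4 (K(t, C) = -4*(-1) = 4)
w = -48
Z(k) = 25/3 + 2*k² (Z(k) = -⅔ + ((k² + k*k) + 9) = -⅔ + ((k² + k²) + 9) = -⅔ + (2*k² + 9) = -⅔ + (9 + 2*k²) = 25/3 + 2*k²)
(81*w)*Z(K(-4, 3)) = (81*(-48))*(25/3 + 2*4²) = -3888*(25/3 + 2*16) = -3888*(25/3 + 32) = -3888*121/3 = -156816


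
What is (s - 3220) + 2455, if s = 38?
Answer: -727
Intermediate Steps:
(s - 3220) + 2455 = (38 - 3220) + 2455 = -3182 + 2455 = -727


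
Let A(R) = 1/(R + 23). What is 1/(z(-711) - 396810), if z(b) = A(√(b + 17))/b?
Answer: 711*(-√694 + 23*I)/(-6489033931*I + 282131910*√694) ≈ -2.5201e-6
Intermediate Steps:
A(R) = 1/(23 + R)
z(b) = 1/(b*(23 + √(17 + b))) (z(b) = 1/((23 + √(b + 17))*b) = 1/((23 + √(17 + b))*b) = 1/(b*(23 + √(17 + b))))
1/(z(-711) - 396810) = 1/(1/((-711)*(23 + √(17 - 711))) - 396810) = 1/(-1/(711*(23 + √(-694))) - 396810) = 1/(-1/(711*(23 + I*√694)) - 396810) = 1/(-396810 - 1/(711*(23 + I*√694)))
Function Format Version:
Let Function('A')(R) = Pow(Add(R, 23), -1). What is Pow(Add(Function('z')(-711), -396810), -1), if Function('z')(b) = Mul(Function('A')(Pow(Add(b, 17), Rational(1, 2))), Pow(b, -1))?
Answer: Mul(711, Pow(Add(Mul(-6489033931, I), Mul(282131910, Pow(694, Rational(1, 2)))), -1), Add(Mul(-1, Pow(694, Rational(1, 2))), Mul(23, I))) ≈ -2.5201e-6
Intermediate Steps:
Function('A')(R) = Pow(Add(23, R), -1)
Function('z')(b) = Mul(Pow(b, -1), Pow(Add(23, Pow(Add(17, b), Rational(1, 2))), -1)) (Function('z')(b) = Mul(Pow(Add(23, Pow(Add(b, 17), Rational(1, 2))), -1), Pow(b, -1)) = Mul(Pow(Add(23, Pow(Add(17, b), Rational(1, 2))), -1), Pow(b, -1)) = Mul(Pow(b, -1), Pow(Add(23, Pow(Add(17, b), Rational(1, 2))), -1)))
Pow(Add(Function('z')(-711), -396810), -1) = Pow(Add(Mul(Pow(-711, -1), Pow(Add(23, Pow(Add(17, -711), Rational(1, 2))), -1)), -396810), -1) = Pow(Add(Mul(Rational(-1, 711), Pow(Add(23, Pow(-694, Rational(1, 2))), -1)), -396810), -1) = Pow(Add(Mul(Rational(-1, 711), Pow(Add(23, Mul(I, Pow(694, Rational(1, 2)))), -1)), -396810), -1) = Pow(Add(-396810, Mul(Rational(-1, 711), Pow(Add(23, Mul(I, Pow(694, Rational(1, 2)))), -1))), -1)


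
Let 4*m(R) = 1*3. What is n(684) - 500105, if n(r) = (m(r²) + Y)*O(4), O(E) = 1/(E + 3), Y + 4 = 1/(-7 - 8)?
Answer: -210044299/420 ≈ -5.0011e+5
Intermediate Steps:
m(R) = ¾ (m(R) = (1*3)/4 = (¼)*3 = ¾)
Y = -61/15 (Y = -4 + 1/(-7 - 8) = -4 + 1/(-15) = -4 - 1/15 = -61/15 ≈ -4.0667)
O(E) = 1/(3 + E)
n(r) = -199/420 (n(r) = (¾ - 61/15)/(3 + 4) = -199/60/7 = -199/60*⅐ = -199/420)
n(684) - 500105 = -199/420 - 500105 = -210044299/420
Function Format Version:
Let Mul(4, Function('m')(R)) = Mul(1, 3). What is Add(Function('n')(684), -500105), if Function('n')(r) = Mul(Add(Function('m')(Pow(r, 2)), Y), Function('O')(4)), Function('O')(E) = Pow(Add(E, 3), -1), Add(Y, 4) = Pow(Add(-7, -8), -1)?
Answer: Rational(-210044299, 420) ≈ -5.0011e+5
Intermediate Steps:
Function('m')(R) = Rational(3, 4) (Function('m')(R) = Mul(Rational(1, 4), Mul(1, 3)) = Mul(Rational(1, 4), 3) = Rational(3, 4))
Y = Rational(-61, 15) (Y = Add(-4, Pow(Add(-7, -8), -1)) = Add(-4, Pow(-15, -1)) = Add(-4, Rational(-1, 15)) = Rational(-61, 15) ≈ -4.0667)
Function('O')(E) = Pow(Add(3, E), -1)
Function('n')(r) = Rational(-199, 420) (Function('n')(r) = Mul(Add(Rational(3, 4), Rational(-61, 15)), Pow(Add(3, 4), -1)) = Mul(Rational(-199, 60), Pow(7, -1)) = Mul(Rational(-199, 60), Rational(1, 7)) = Rational(-199, 420))
Add(Function('n')(684), -500105) = Add(Rational(-199, 420), -500105) = Rational(-210044299, 420)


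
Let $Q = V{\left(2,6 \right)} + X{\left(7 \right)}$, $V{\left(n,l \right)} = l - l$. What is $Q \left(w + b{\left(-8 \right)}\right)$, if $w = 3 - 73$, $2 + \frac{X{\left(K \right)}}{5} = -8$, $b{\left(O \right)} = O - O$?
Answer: $3500$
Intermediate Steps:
$b{\left(O \right)} = 0$
$V{\left(n,l \right)} = 0$
$X{\left(K \right)} = -50$ ($X{\left(K \right)} = -10 + 5 \left(-8\right) = -10 - 40 = -50$)
$Q = -50$ ($Q = 0 - 50 = -50$)
$w = -70$ ($w = 3 - 73 = -70$)
$Q \left(w + b{\left(-8 \right)}\right) = - 50 \left(-70 + 0\right) = \left(-50\right) \left(-70\right) = 3500$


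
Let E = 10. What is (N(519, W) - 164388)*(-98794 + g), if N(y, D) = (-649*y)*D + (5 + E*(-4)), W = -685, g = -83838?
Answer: -42108512745184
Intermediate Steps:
N(y, D) = -35 - 649*D*y (N(y, D) = (-649*y)*D + (5 + 10*(-4)) = -649*D*y + (5 - 40) = -649*D*y - 35 = -35 - 649*D*y)
(N(519, W) - 164388)*(-98794 + g) = ((-35 - 649*(-685)*519) - 164388)*(-98794 - 83838) = ((-35 + 230729235) - 164388)*(-182632) = (230729200 - 164388)*(-182632) = 230564812*(-182632) = -42108512745184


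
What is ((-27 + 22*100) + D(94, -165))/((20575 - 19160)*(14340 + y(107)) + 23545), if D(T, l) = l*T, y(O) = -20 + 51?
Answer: -13337/20358510 ≈ -0.00065511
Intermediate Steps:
y(O) = 31
D(T, l) = T*l
((-27 + 22*100) + D(94, -165))/((20575 - 19160)*(14340 + y(107)) + 23545) = ((-27 + 22*100) + 94*(-165))/((20575 - 19160)*(14340 + 31) + 23545) = ((-27 + 2200) - 15510)/(1415*14371 + 23545) = (2173 - 15510)/(20334965 + 23545) = -13337/20358510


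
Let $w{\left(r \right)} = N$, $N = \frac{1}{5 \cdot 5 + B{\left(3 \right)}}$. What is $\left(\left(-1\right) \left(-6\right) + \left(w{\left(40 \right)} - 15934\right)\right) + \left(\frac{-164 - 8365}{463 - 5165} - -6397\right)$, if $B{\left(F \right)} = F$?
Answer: $- \frac{627284911}{65828} \approx -9529.2$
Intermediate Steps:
$N = \frac{1}{28}$ ($N = \frac{1}{5 \cdot 5 + 3} = \frac{1}{25 + 3} = \frac{1}{28} \approx 0.035714$)
$w{\left(r \right)} = \frac{1}{28}$
$\left(\left(-1\right) \left(-6\right) + \left(w{\left(40 \right)} - 15934\right)\right) + \left(\frac{-164 - 8365}{463 - 5165} - -6397\right) = \left(\left(-1\right) \left(-6\right) + \left(\frac{1}{28} - 15934\right)\right) + \left(\frac{-164 - 8365}{463 - 5165} - -6397\right) = \left(6 - \frac{446151}{28}\right) + \left(- \frac{8529}{-4702} + 6397\right) = - \frac{445983}{28} + \left(\left(-8529\right) \left(- \frac{1}{4702}\right) + 6397\right) = - \frac{445983}{28} + \left(\frac{8529}{4702} + 6397\right) = - \frac{445983}{28} + \frac{30087223}{4702} = - \frac{627284911}{65828}$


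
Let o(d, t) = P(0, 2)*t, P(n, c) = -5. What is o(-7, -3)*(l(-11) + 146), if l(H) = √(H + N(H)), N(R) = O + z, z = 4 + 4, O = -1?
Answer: 2190 + 30*I ≈ 2190.0 + 30.0*I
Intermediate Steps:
z = 8
N(R) = 7 (N(R) = -1 + 8 = 7)
o(d, t) = -5*t
l(H) = √(7 + H) (l(H) = √(H + 7) = √(7 + H))
o(-7, -3)*(l(-11) + 146) = (-5*(-3))*(√(7 - 11) + 146) = 15*(√(-4) + 146) = 15*(2*I + 146) = 15*(146 + 2*I) = 2190 + 30*I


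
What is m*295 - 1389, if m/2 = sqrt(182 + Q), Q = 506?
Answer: -1389 + 2360*sqrt(43) ≈ 14087.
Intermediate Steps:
m = 8*sqrt(43) (m = 2*sqrt(182 + 506) = 2*sqrt(688) = 2*(4*sqrt(43)) = 8*sqrt(43) ≈ 52.460)
m*295 - 1389 = (8*sqrt(43))*295 - 1389 = 2360*sqrt(43) - 1389 = -1389 + 2360*sqrt(43)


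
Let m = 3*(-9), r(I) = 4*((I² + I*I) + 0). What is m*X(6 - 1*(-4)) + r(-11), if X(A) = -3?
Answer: 1049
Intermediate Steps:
r(I) = 8*I² (r(I) = 4*((I² + I²) + 0) = 4*(2*I² + 0) = 4*(2*I²) = 8*I²)
m = -27
m*X(6 - 1*(-4)) + r(-11) = -27*(-3) + 8*(-11)² = 81 + 8*121 = 81 + 968 = 1049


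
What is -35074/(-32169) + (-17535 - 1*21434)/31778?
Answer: -139012189/1022266482 ≈ -0.13598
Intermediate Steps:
-35074/(-32169) + (-17535 - 1*21434)/31778 = -35074*(-1/32169) + (-17535 - 21434)*(1/31778) = 35074/32169 - 38969*1/31778 = 35074/32169 - 38969/31778 = -139012189/1022266482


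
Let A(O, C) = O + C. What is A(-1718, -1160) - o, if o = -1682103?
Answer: 1679225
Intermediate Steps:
A(O, C) = C + O
A(-1718, -1160) - o = (-1160 - 1718) - 1*(-1682103) = -2878 + 1682103 = 1679225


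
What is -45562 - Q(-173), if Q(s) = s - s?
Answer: -45562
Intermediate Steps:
Q(s) = 0
-45562 - Q(-173) = -45562 - 1*0 = -45562 + 0 = -45562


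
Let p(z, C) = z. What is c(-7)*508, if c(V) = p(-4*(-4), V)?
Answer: 8128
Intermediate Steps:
c(V) = 16 (c(V) = -4*(-4) = 16)
c(-7)*508 = 16*508 = 8128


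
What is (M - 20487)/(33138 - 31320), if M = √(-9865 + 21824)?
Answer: -6829/606 + √11959/1818 ≈ -11.209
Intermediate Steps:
M = √11959 ≈ 109.36
(M - 20487)/(33138 - 31320) = (√11959 - 20487)/(33138 - 31320) = (-20487 + √11959)/1818 = (-20487 + √11959)*(1/1818) = -6829/606 + √11959/1818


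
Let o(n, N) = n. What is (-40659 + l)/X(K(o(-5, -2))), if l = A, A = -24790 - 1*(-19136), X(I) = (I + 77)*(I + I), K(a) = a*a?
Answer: -46313/5100 ≈ -9.0810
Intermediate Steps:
K(a) = a²
X(I) = 2*I*(77 + I) (X(I) = (77 + I)*(2*I) = 2*I*(77 + I))
A = -5654 (A = -24790 + 19136 = -5654)
l = -5654
(-40659 + l)/X(K(o(-5, -2))) = (-40659 - 5654)/((2*(-5)²*(77 + (-5)²))) = -46313*1/(50*(77 + 25)) = -46313/(2*25*102) = -46313/5100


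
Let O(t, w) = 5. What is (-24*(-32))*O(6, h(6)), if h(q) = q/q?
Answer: 3840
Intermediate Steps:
h(q) = 1
(-24*(-32))*O(6, h(6)) = -24*(-32)*5 = 768*5 = 3840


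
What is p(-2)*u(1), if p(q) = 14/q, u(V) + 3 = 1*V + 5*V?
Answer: -21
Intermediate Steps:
u(V) = -3 + 6*V (u(V) = -3 + (1*V + 5*V) = -3 + (V + 5*V) = -3 + 6*V)
p(-2)*u(1) = (14/(-2))*(-3 + 6*1) = (14*(-½))*(-3 + 6) = -7*3 = -21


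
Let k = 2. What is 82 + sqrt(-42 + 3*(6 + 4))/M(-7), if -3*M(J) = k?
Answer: 82 - 3*I*sqrt(3) ≈ 82.0 - 5.1962*I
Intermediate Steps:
M(J) = -2/3 (M(J) = -1/3*2 = -2/3)
82 + sqrt(-42 + 3*(6 + 4))/M(-7) = 82 + sqrt(-42 + 3*(6 + 4))/(-2/3) = 82 - 3*sqrt(-42 + 3*10)/2 = 82 - 3*sqrt(-42 + 30)/2 = 82 - 3*I*sqrt(3)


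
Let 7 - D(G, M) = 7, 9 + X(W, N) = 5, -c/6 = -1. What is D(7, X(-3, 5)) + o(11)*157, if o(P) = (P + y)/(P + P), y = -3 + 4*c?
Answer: 2512/11 ≈ 228.36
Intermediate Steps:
c = 6 (c = -6*(-1) = 6)
X(W, N) = -4 (X(W, N) = -9 + 5 = -4)
D(G, M) = 0 (D(G, M) = 7 - 1*7 = 7 - 7 = 0)
y = 21 (y = -3 + 4*6 = -3 + 24 = 21)
o(P) = (21 + P)/(2*P) (o(P) = (P + 21)/(P + P) = (21 + P)/((2*P)) = (21 + P)*(1/(2*P)) = (21 + P)/(2*P))
D(7, X(-3, 5)) + o(11)*157 = 0 + ((½)*(21 + 11)/11)*157 = 0 + ((½)*(1/11)*32)*157 = 0 + (16/11)*157 = 0 + 2512/11 = 2512/11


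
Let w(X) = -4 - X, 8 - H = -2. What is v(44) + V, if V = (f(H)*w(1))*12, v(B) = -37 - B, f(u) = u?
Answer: -681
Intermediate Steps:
H = 10 (H = 8 - 1*(-2) = 8 + 2 = 10)
V = -600 (V = (10*(-4 - 1*1))*12 = (10*(-4 - 1))*12 = (10*(-5))*12 = -50*12 = -600)
v(44) + V = (-37 - 1*44) - 600 = (-37 - 44) - 600 = -81 - 600 = -681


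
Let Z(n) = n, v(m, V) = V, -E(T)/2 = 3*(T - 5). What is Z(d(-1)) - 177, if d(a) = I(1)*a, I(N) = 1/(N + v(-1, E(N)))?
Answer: -4426/25 ≈ -177.04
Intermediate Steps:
E(T) = 30 - 6*T (E(T) = -6*(T - 5) = -6*(-5 + T) = -2*(-15 + 3*T) = 30 - 6*T)
I(N) = 1/(30 - 5*N) (I(N) = 1/(N + (30 - 6*N)) = 1/(30 - 5*N))
d(a) = a/25 (d(a) = (-1/(-30 + 5*1))*a = (-1/(-30 + 5))*a = (-1/(-25))*a = (-1*(-1/25))*a = a/25)
Z(d(-1)) - 177 = (1/25)*(-1) - 177 = -1/25 - 177 = -4426/25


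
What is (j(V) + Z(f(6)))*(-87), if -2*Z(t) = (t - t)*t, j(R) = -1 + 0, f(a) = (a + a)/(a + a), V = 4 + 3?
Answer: 87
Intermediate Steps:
V = 7
f(a) = 1 (f(a) = (2*a)/((2*a)) = (2*a)*(1/(2*a)) = 1)
j(R) = -1
Z(t) = 0 (Z(t) = -(t - t)*t/2 = -0*t = -1/2*0 = 0)
(j(V) + Z(f(6)))*(-87) = (-1 + 0)*(-87) = -1*(-87) = 87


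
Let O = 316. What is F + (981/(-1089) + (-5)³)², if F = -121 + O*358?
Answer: 1886610243/14641 ≈ 1.2886e+5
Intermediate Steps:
F = 113007 (F = -121 + 316*358 = -121 + 113128 = 113007)
F + (981/(-1089) + (-5)³)² = 113007 + (981/(-1089) + (-5)³)² = 113007 + (981*(-1/1089) - 125)² = 113007 + (-109/121 - 125)² = 113007 + (-15234/121)² = 113007 + 232074756/14641 = 1886610243/14641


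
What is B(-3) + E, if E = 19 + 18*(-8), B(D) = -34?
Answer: -159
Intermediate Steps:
E = -125 (E = 19 - 144 = -125)
B(-3) + E = -34 - 125 = -159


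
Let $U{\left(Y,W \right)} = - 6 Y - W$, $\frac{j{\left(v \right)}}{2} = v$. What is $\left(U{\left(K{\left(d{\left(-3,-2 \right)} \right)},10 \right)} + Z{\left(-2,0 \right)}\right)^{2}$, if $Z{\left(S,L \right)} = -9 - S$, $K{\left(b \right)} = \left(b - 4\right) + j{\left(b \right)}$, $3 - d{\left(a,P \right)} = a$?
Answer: $10201$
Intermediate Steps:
$d{\left(a,P \right)} = 3 - a$
$j{\left(v \right)} = 2 v$
$K{\left(b \right)} = -4 + 3 b$ ($K{\left(b \right)} = \left(b - 4\right) + 2 b = \left(-4 + b\right) + 2 b = -4 + 3 b$)
$U{\left(Y,W \right)} = - W - 6 Y$
$\left(U{\left(K{\left(d{\left(-3,-2 \right)} \right)},10 \right)} + Z{\left(-2,0 \right)}\right)^{2} = \left(\left(\left(-1\right) 10 - 6 \left(-4 + 3 \left(3 - -3\right)\right)\right) - 7\right)^{2} = \left(\left(-10 - 6 \left(-4 + 3 \left(3 + 3\right)\right)\right) + \left(-9 + 2\right)\right)^{2} = \left(\left(-10 - 6 \left(-4 + 3 \cdot 6\right)\right) - 7\right)^{2} = \left(\left(-10 - 6 \left(-4 + 18\right)\right) - 7\right)^{2} = \left(\left(-10 - 84\right) - 7\right)^{2} = \left(-94 - 7\right)^{2} = \left(-101\right)^{2} = 10201$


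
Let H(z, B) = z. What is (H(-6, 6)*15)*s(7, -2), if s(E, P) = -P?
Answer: -180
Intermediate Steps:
(H(-6, 6)*15)*s(7, -2) = (-6*15)*(-1*(-2)) = -90*2 = -180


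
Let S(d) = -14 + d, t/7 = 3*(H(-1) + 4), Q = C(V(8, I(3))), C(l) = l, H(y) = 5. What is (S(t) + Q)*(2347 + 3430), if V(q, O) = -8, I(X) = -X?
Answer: 964759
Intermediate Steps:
Q = -8
t = 189 (t = 7*(3*(5 + 4)) = 7*(3*9) = 7*27 = 189)
(S(t) + Q)*(2347 + 3430) = ((-14 + 189) - 8)*(2347 + 3430) = (175 - 8)*5777 = 167*5777 = 964759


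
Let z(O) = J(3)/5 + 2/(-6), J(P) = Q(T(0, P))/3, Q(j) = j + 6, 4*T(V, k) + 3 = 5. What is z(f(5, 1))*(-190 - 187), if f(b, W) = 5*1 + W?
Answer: -377/10 ≈ -37.700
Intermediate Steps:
T(V, k) = 1/2 (T(V, k) = -3/4 + (1/4)*5 = -3/4 + 5/4 = 1/2)
Q(j) = 6 + j
f(b, W) = 5 + W
J(P) = 13/6 (J(P) = (6 + 1/2)/3 = (13/2)*(1/3) = 13/6)
z(O) = 1/10 (z(O) = (13/6)/5 + 2/(-6) = (13/6)*(1/5) + 2*(-1/6) = 13/30 - 1/3 = 1/10)
z(f(5, 1))*(-190 - 187) = (-190 - 187)/10 = (1/10)*(-377) = -377/10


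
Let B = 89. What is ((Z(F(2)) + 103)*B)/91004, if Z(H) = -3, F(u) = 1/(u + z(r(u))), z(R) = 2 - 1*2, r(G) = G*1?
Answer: 2225/22751 ≈ 0.097798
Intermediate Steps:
r(G) = G
z(R) = 0 (z(R) = 2 - 2 = 0)
F(u) = 1/u (F(u) = 1/(u + 0) = 1/u)
((Z(F(2)) + 103)*B)/91004 = ((-3 + 103)*89)/91004 = (100*89)*(1/91004) = 8900*(1/91004) = 2225/22751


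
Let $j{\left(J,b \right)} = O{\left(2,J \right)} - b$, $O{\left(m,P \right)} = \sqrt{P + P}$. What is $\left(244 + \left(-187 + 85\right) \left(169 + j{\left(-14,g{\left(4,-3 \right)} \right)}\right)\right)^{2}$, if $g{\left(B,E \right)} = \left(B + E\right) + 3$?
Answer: $274804084 + 6767088 i \sqrt{7} \approx 2.748 \cdot 10^{8} + 1.7904 \cdot 10^{7} i$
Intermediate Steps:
$O{\left(m,P \right)} = \sqrt{2} \sqrt{P}$ ($O{\left(m,P \right)} = \sqrt{2 P} = \sqrt{2} \sqrt{P}$)
$g{\left(B,E \right)} = 3 + B + E$
$j{\left(J,b \right)} = - b + \sqrt{2} \sqrt{J}$ ($j{\left(J,b \right)} = \sqrt{2} \sqrt{J} - b = - b + \sqrt{2} \sqrt{J}$)
$\left(244 + \left(-187 + 85\right) \left(169 + j{\left(-14,g{\left(4,-3 \right)} \right)}\right)\right)^{2} = \left(244 + \left(-187 + 85\right) \left(169 + \left(- (3 + 4 - 3) + \sqrt{2} \sqrt{-14}\right)\right)\right)^{2} = \left(244 - 102 \left(169 + \left(\left(-1\right) 4 + \sqrt{2} i \sqrt{14}\right)\right)\right)^{2} = \left(244 - 102 \left(169 - \left(4 - 2 i \sqrt{7}\right)\right)\right)^{2} = \left(244 - 102 \left(165 + 2 i \sqrt{7}\right)\right)^{2} = \left(244 - \left(16830 + 204 i \sqrt{7}\right)\right)^{2} = \left(-16586 - 204 i \sqrt{7}\right)^{2}$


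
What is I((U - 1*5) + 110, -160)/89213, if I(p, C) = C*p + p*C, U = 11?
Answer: -37120/89213 ≈ -0.41608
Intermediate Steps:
I(p, C) = 2*C*p (I(p, C) = C*p + C*p = 2*C*p)
I((U - 1*5) + 110, -160)/89213 = (2*(-160)*((11 - 1*5) + 110))/89213 = (2*(-160)*((11 - 5) + 110))*(1/89213) = (2*(-160)*(6 + 110))*(1/89213) = (2*(-160)*116)*(1/89213) = -37120*1/89213 = -37120/89213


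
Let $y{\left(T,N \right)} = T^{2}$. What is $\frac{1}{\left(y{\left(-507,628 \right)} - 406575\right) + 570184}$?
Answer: $\frac{1}{420658} \approx 2.3772 \cdot 10^{-6}$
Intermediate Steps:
$\frac{1}{\left(y{\left(-507,628 \right)} - 406575\right) + 570184} = \frac{1}{\left(\left(-507\right)^{2} - 406575\right) + 570184} = \frac{1}{\left(257049 - 406575\right) + 570184} = \frac{1}{-149526 + 570184} = \frac{1}{420658}$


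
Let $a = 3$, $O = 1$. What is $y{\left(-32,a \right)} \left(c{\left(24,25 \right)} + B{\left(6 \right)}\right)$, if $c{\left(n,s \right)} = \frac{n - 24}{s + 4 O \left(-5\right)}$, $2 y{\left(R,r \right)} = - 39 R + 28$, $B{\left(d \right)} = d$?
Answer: $3828$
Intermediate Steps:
$y{\left(R,r \right)} = 14 - \frac{39 R}{2}$ ($y{\left(R,r \right)} = \frac{- 39 R + 28}{2} = \frac{28 - 39 R}{2} = 14 - \frac{39 R}{2}$)
$c{\left(n,s \right)} = \frac{-24 + n}{-20 + s}$ ($c{\left(n,s \right)} = \frac{n - 24}{s + 4 \cdot 1 \left(-5\right)} = \frac{-24 + n}{s + 4 \left(-5\right)} = \frac{-24 + n}{s - 20} = \frac{-24 + n}{-20 + s}$)
$y{\left(-32,a \right)} \left(c{\left(24,25 \right)} + B{\left(6 \right)}\right) = \left(14 - -624\right) \left(\frac{-24 + 24}{-20 + 25} + 6\right) = \left(14 + 624\right) \left(\frac{1}{5} \cdot 0 + 6\right) = 638 \left(\frac{1}{5} \cdot 0 + 6\right) = 638 \left(0 + 6\right) = 638 \cdot 6 = 3828$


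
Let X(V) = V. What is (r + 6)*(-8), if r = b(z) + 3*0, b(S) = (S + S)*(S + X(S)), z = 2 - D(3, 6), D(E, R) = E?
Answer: -80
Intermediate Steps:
z = -1 (z = 2 - 1*3 = 2 - 3 = -1)
b(S) = 4*S² (b(S) = (S + S)*(S + S) = (2*S)*(2*S) = 4*S²)
r = 4 (r = 4*(-1)² + 3*0 = 4*1 + 0 = 4 + 0 = 4)
(r + 6)*(-8) = (4 + 6)*(-8) = 10*(-8) = -80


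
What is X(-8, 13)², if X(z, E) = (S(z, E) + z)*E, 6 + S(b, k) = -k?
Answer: 123201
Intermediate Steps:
S(b, k) = -6 - k
X(z, E) = E*(-6 + z - E) (X(z, E) = ((-6 - E) + z)*E = (-6 + z - E)*E = E*(-6 + z - E))
X(-8, 13)² = (13*(-6 - 8 - 1*13))² = (13*(-6 - 8 - 13))² = (13*(-27))² = (-351)² = 123201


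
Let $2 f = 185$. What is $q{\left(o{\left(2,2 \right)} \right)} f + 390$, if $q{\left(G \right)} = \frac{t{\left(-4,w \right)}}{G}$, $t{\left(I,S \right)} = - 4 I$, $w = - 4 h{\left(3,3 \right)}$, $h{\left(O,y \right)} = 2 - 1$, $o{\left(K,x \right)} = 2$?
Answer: $1130$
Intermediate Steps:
$h{\left(O,y \right)} = 1$
$w = -4$ ($w = \left(-4\right) 1 = -4$)
$q{\left(G \right)} = \frac{16}{G}$ ($q{\left(G \right)} = \frac{\left(-4\right) \left(-4\right)}{G} = \frac{16}{G}$)
$f = \frac{185}{2}$ ($f = \frac{1}{2} \cdot 185 = \frac{185}{2} \approx 92.5$)
$q{\left(o{\left(2,2 \right)} \right)} f + 390 = \frac{16}{2} \cdot \frac{185}{2} + 390 = 16 \cdot \frac{1}{2} \cdot \frac{185}{2} + 390 = 8 \cdot \frac{185}{2} + 390 = 740 + 390 = 1130$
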